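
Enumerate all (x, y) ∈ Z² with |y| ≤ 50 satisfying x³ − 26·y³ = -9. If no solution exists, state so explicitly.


The equation is x³ - 26y³ = -9. For fixed y, x³ = 26·y³ − 9, so a solution requires the RHS to be a perfect cube.
Strategy: iterate y from -50 to 50, compute RHS = 26·y³ − 9, and check whether it is a (positive or negative) perfect cube.
Check small values of y:
  y = 0: RHS = -9 is not a perfect cube.
  y = 1: RHS = 17 is not a perfect cube.
  y = -1: RHS = -35 is not a perfect cube.
  y = 2: RHS = 199 is not a perfect cube.
  y = -2: RHS = -217 is not a perfect cube.
  y = 3: RHS = 693 is not a perfect cube.
  y = -3: RHS = -711 is not a perfect cube.
Continuing the search up to |y| = 50 finds no solutions either.
No (x, y) in the scanned range satisfies the equation.

No integer solutions with |y| ≤ 50.


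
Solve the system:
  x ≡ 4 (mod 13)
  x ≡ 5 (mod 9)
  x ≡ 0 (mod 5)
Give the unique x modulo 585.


Moduli 13, 9, 5 are pairwise coprime; by CRT there is a unique solution modulo M = 13 · 9 · 5 = 585.
Solve pairwise, accumulating the modulus:
  Start with x ≡ 4 (mod 13).
  Combine with x ≡ 5 (mod 9): since gcd(13, 9) = 1, we get a unique residue mod 117.
    Write x = 4 + 13·t and substitute into x ≡ 5 (mod 9): 13·t ≡ 5 − 4 = 1 (mod 9).
    Reduce coefficients mod 9: 4·t ≡ 1 (mod 9).
    The inverse of 4 mod 9 is 7 (since 4·7 = 28 = 3·9 + 1), so t ≡ 7·1 = 7 ≡ 7 (mod 9).
    Then x = 4 + 13·7 = 95, valid modulo lcm(13, 9) = 117: x ≡ 95 (mod 117).
  Combine with x ≡ 0 (mod 5): since gcd(117, 5) = 1, we get a unique residue mod 585.
    Write x = 95 + 117·t and substitute into x ≡ 0 (mod 5): 117·t ≡ 0 − 95 = -95 (mod 5).
    Reduce coefficients mod 5: 2·t ≡ 0 (mod 5).
    The inverse of 2 mod 5 is 3 (since 2·3 = 6 = 1·5 + 1), so t ≡ 3·0 = 0 ≡ 0 (mod 5).
    Then x = 95 + 117·0 = 95, valid modulo lcm(117, 5) = 585: x ≡ 95 (mod 585).
Verify: 95 mod 13 = 4 ✓, 95 mod 9 = 5 ✓, 95 mod 5 = 0 ✓.

x ≡ 95 (mod 585).


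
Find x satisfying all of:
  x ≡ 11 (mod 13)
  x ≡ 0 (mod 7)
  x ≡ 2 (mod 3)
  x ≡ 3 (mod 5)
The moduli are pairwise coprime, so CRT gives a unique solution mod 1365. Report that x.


Product of moduli M = 13 · 7 · 3 · 5 = 1365.
Merge one congruence at a time:
  Start: x ≡ 11 (mod 13).
  Combine with x ≡ 0 (mod 7); new modulus lcm = 91.
    Write x = 11 + 13·t and substitute into x ≡ 0 (mod 7): 13·t ≡ 0 − 11 = -11 (mod 7).
    Reduce coefficients mod 7: 6·t ≡ 3 (mod 7).
    The inverse of 6 mod 7 is 6 (since 6·6 = 36 = 5·7 + 1), so t ≡ 6·3 = 18 ≡ 4 (mod 7).
    Then x = 11 + 13·4 = 63, valid modulo lcm(13, 7) = 91: x ≡ 63 (mod 91).
  Combine with x ≡ 2 (mod 3); new modulus lcm = 273.
    Write x = 63 + 91·t and substitute into x ≡ 2 (mod 3): 91·t ≡ 2 − 63 = -61 (mod 3).
    Reduce coefficients mod 3: 1·t ≡ 2 (mod 3).
    So t ≡ 2 (mod 3).
    Then x = 63 + 91·2 = 245, valid modulo lcm(91, 3) = 273: x ≡ 245 (mod 273).
  Combine with x ≡ 3 (mod 5); new modulus lcm = 1365.
    Write x = 245 + 273·t and substitute into x ≡ 3 (mod 5): 273·t ≡ 3 − 245 = -242 (mod 5).
    Reduce coefficients mod 5: 3·t ≡ 3 (mod 5).
    The inverse of 3 mod 5 is 2 (since 3·2 = 6 = 1·5 + 1), so t ≡ 2·3 = 6 ≡ 1 (mod 5).
    Then x = 245 + 273·1 = 518, valid modulo lcm(273, 5) = 1365: x ≡ 518 (mod 1365).
Verify against each original: 518 mod 13 = 11, 518 mod 7 = 0, 518 mod 3 = 2, 518 mod 5 = 3.

x ≡ 518 (mod 1365).


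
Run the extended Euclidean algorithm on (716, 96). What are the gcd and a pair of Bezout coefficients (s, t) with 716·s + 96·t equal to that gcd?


Euclidean algorithm on (716, 96) — divide until remainder is 0:
  716 = 7 · 96 + 44
  96 = 2 · 44 + 8
  44 = 5 · 8 + 4
  8 = 2 · 4 + 0
gcd(716, 96) = 4.
Track Bezout coefficients alongside the remainders: start with r₀ = 716 = a·1 + b·0 (s = 1, t = 0) and r₁ = 96 = a·0 + b·1 (s = 0, t = 1); each new remainder r_{k+1} = r_{k-1} − q_k·r_k inherits s_{k+1} = s_{k-1} − q_k·s_k, t_{k+1} = t_{k-1} − q_k·t_k, so r_k = a·s_k + b·t_k at every step:
  q = 7: r = 44, s = 1 − 7·0 = 1, t = 0 − 7·1 = -7  (check: 716·1 + 96·(-7) = 44)
  q = 2: r = 8, s = 0 − 2·1 = -2, t = 1 − 2·(-7) = 15  (check: 716·(-2) + 96·15 = 8)
  q = 5: r = 4, s = 1 − 5·(-2) = 11, t = -7 − 5·15 = -82  (check: 716·11 + 96·(-82) = 4)
The row with r = 4 (the gcd) gives the Bezout coefficients s = 11, t = -82.
Result: 716 · (11) + 96 · (-82) = 4.

gcd(716, 96) = 4; s = 11, t = -82 (check: 716·11 + 96·(-82) = 4).


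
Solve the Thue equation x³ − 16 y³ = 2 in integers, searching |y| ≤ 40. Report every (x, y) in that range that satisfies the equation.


The equation is x³ - 16y³ = 2. For fixed y, x³ = 16·y³ + 2, so a solution requires the RHS to be a perfect cube.
Strategy: iterate y from -40 to 40, compute RHS = 16·y³ + 2, and check whether it is a (positive or negative) perfect cube.
Check small values of y:
  y = 0: RHS = 2 is not a perfect cube.
  y = 1: RHS = 18 is not a perfect cube.
  y = -1: RHS = -14 is not a perfect cube.
  y = 2: RHS = 130 is not a perfect cube.
  y = -2: RHS = -126 is not a perfect cube.
  y = 3: RHS = 434 is not a perfect cube.
  y = -3: RHS = -430 is not a perfect cube.
Continuing the search up to |y| = 40 finds no solutions either.
No (x, y) in the scanned range satisfies the equation.

No integer solutions with |y| ≤ 40.


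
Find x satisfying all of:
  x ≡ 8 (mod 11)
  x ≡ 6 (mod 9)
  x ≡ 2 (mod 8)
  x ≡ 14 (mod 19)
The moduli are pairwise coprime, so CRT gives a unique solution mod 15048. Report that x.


Product of moduli M = 11 · 9 · 8 · 19 = 15048.
Merge one congruence at a time:
  Start: x ≡ 8 (mod 11).
  Combine with x ≡ 6 (mod 9); new modulus lcm = 99.
    Write x = 8 + 11·t and substitute into x ≡ 6 (mod 9): 11·t ≡ 6 − 8 = -2 (mod 9).
    Reduce coefficients mod 9: 2·t ≡ 7 (mod 9).
    The inverse of 2 mod 9 is 5 (since 2·5 = 10 = 1·9 + 1), so t ≡ 5·7 = 35 ≡ 8 (mod 9).
    Then x = 8 + 11·8 = 96, valid modulo lcm(11, 9) = 99: x ≡ 96 (mod 99).
  Combine with x ≡ 2 (mod 8); new modulus lcm = 792.
    Write x = 96 + 99·t and substitute into x ≡ 2 (mod 8): 99·t ≡ 2 − 96 = -94 (mod 8).
    Reduce coefficients mod 8: 3·t ≡ 2 (mod 8).
    The inverse of 3 mod 8 is 3 (since 3·3 = 9 = 1·8 + 1), so t ≡ 3·2 = 6 ≡ 6 (mod 8).
    Then x = 96 + 99·6 = 690, valid modulo lcm(99, 8) = 792: x ≡ 690 (mod 792).
  Combine with x ≡ 14 (mod 19); new modulus lcm = 15048.
    Write x = 690 + 792·t and substitute into x ≡ 14 (mod 19): 792·t ≡ 14 − 690 = -676 (mod 19).
    Reduce coefficients mod 19: 13·t ≡ 8 (mod 19).
    The inverse of 13 mod 19 is 3 (since 13·3 = 39 = 2·19 + 1), so t ≡ 3·8 = 24 ≡ 5 (mod 19).
    Then x = 690 + 792·5 = 4650, valid modulo lcm(792, 19) = 15048: x ≡ 4650 (mod 15048).
Verify against each original: 4650 mod 11 = 8, 4650 mod 9 = 6, 4650 mod 8 = 2, 4650 mod 19 = 14.

x ≡ 4650 (mod 15048).


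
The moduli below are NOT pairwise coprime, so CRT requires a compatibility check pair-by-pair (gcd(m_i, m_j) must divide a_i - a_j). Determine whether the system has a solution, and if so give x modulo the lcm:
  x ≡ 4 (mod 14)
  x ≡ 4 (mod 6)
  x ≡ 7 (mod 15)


Moduli 14, 6, 15 are not pairwise coprime, so CRT works modulo lcm(m_i) when all pairwise compatibility conditions hold.
Pairwise compatibility: gcd(m_i, m_j) must divide a_i - a_j for every pair.
Merge one congruence at a time:
  Start: x ≡ 4 (mod 14).
  Combine with x ≡ 4 (mod 6): gcd(14, 6) = 2; 4 - 4 = 0, which IS divisible by 2, so compatible.
    Write x = 4 + 14·t and substitute into x ≡ 4 (mod 6): 14·t ≡ 4 − 4 = 0 (mod 6).
    Divide the congruence (and modulus) by g = 2: 7·t ≡ 0 (mod 3).
    Reduce coefficients mod 3: 1·t ≡ 0 (mod 3).
    So t ≡ 0 (mod 3).
    Then x = 4 + 14·0 = 4, valid modulo lcm(14, 6) = 42: x ≡ 4 (mod 42).
  Combine with x ≡ 7 (mod 15): gcd(42, 15) = 3; 7 - 4 = 3, which IS divisible by 3, so compatible.
    Write x = 4 + 42·t and substitute into x ≡ 7 (mod 15): 42·t ≡ 7 − 4 = 3 (mod 15).
    Divide the congruence (and modulus) by g = 3: 14·t ≡ 1 (mod 5).
    Reduce coefficients mod 5: 4·t ≡ 1 (mod 5).
    The inverse of 4 mod 5 is 4 (since 4·4 = 16 = 3·5 + 1), so t ≡ 4·1 = 4 ≡ 4 (mod 5).
    Then x = 4 + 42·4 = 172, valid modulo lcm(42, 15) = 210: x ≡ 172 (mod 210).
Verify: 172 mod 14 = 4, 172 mod 6 = 4, 172 mod 15 = 7.

x ≡ 172 (mod 210).


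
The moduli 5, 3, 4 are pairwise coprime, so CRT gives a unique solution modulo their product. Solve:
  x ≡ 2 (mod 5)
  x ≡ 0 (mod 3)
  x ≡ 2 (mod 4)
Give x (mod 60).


Moduli 5, 3, 4 are pairwise coprime; by CRT there is a unique solution modulo M = 5 · 3 · 4 = 60.
Solve pairwise, accumulating the modulus:
  Start with x ≡ 2 (mod 5).
  Combine with x ≡ 0 (mod 3): since gcd(5, 3) = 1, we get a unique residue mod 15.
    Write x = 2 + 5·t and substitute into x ≡ 0 (mod 3): 5·t ≡ 0 − 2 = -2 (mod 3).
    Reduce coefficients mod 3: 2·t ≡ 1 (mod 3).
    The inverse of 2 mod 3 is 2 (since 2·2 = 4 = 1·3 + 1), so t ≡ 2·1 = 2 ≡ 2 (mod 3).
    Then x = 2 + 5·2 = 12, valid modulo lcm(5, 3) = 15: x ≡ 12 (mod 15).
  Combine with x ≡ 2 (mod 4): since gcd(15, 4) = 1, we get a unique residue mod 60.
    Write x = 12 + 15·t and substitute into x ≡ 2 (mod 4): 15·t ≡ 2 − 12 = -10 (mod 4).
    Reduce coefficients mod 4: 3·t ≡ 2 (mod 4).
    The inverse of 3 mod 4 is 3 (since 3·3 = 9 = 2·4 + 1), so t ≡ 3·2 = 6 ≡ 2 (mod 4).
    Then x = 12 + 15·2 = 42, valid modulo lcm(15, 4) = 60: x ≡ 42 (mod 60).
Verify: 42 mod 5 = 2 ✓, 42 mod 3 = 0 ✓, 42 mod 4 = 2 ✓.

x ≡ 42 (mod 60).


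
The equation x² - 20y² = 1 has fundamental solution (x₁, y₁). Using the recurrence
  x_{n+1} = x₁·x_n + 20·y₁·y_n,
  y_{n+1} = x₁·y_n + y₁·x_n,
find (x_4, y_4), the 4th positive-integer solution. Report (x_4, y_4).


Step 1: Find the fundamental solution (x₁, y₁) of x² - 20y² = 1.
  Expand √20 as a continued fraction. a₀ = ⌊√20⌋ = 4; iterate m_{k+1} = d_k·a_k − m_k, d_{k+1} = (20 − m_{k+1}²)/d_k, a_{k+1} = ⌊(a₀ + m_{k+1})/d_{k+1}⌋ (starting m₀ = 0, d₀ = 1), with convergents p_k = a_k·p_{k-1} + p_{k-2}, q_k = a_k·q_{k-1} + q_{k-2} (p₋₁ = 1, q₋₁ = 0):
  k = 0: a₀ = 4; p₀/q₀ = 4/1; p₀² − 20·q₀² = 16 − 20 = -4.
  k = 1: m = 4, d = 4, a = ⌊(4 + 4)/4⌋ = 2; p/q = (2·4 + 1)/(2·1 + 0) = 9/2; p² − 20·q² = 81 − 80 = 1.
  The first convergent with p² − 20·q² = 1 gives the fundamental solution (x₁, y₁) = (9, 2).
Step 2: Apply the recurrence (x_{n+1}, y_{n+1}) = (x₁x_n + 20y₁y_n, x₁y_n + y₁x_n) repeatedly.
  From (x_1, y_1) = (9, 2): x_2 = 9·9 + 20·2·2 = 161; y_2 = 9·2 + 2·9 = 36.
  From (x_2, y_2) = (161, 36): x_3 = 9·161 + 20·2·36 = 2889; y_3 = 9·36 + 2·161 = 646.
  From (x_3, y_3) = (2889, 646): x_4 = 9·2889 + 20·2·646 = 51841; y_4 = 9·646 + 2·2889 = 11592.
Step 3: Verify x_4² - 20·y_4² = 2687489281 - 2687489280 = 1 (should be 1). ✓

(x_1, y_1) = (9, 2); (x_4, y_4) = (51841, 11592).


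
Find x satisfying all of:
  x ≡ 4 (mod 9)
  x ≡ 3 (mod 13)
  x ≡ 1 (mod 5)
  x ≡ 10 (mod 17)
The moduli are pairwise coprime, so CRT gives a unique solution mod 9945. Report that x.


Product of moduli M = 9 · 13 · 5 · 17 = 9945.
Merge one congruence at a time:
  Start: x ≡ 4 (mod 9).
  Combine with x ≡ 3 (mod 13); new modulus lcm = 117.
    Write x = 4 + 9·t and substitute into x ≡ 3 (mod 13): 9·t ≡ 3 − 4 = -1 (mod 13).
    Reduce coefficients mod 13: 9·t ≡ 12 (mod 13).
    The inverse of 9 mod 13 is 3 (since 9·3 = 27 = 2·13 + 1), so t ≡ 3·12 = 36 ≡ 10 (mod 13).
    Then x = 4 + 9·10 = 94, valid modulo lcm(9, 13) = 117: x ≡ 94 (mod 117).
  Combine with x ≡ 1 (mod 5); new modulus lcm = 585.
    Write x = 94 + 117·t and substitute into x ≡ 1 (mod 5): 117·t ≡ 1 − 94 = -93 (mod 5).
    Reduce coefficients mod 5: 2·t ≡ 2 (mod 5).
    The inverse of 2 mod 5 is 3 (since 2·3 = 6 = 1·5 + 1), so t ≡ 3·2 = 6 ≡ 1 (mod 5).
    Then x = 94 + 117·1 = 211, valid modulo lcm(117, 5) = 585: x ≡ 211 (mod 585).
  Combine with x ≡ 10 (mod 17); new modulus lcm = 9945.
    Write x = 211 + 585·t and substitute into x ≡ 10 (mod 17): 585·t ≡ 10 − 211 = -201 (mod 17).
    Reduce coefficients mod 17: 7·t ≡ 3 (mod 17).
    The inverse of 7 mod 17 is 5 (since 7·5 = 35 = 2·17 + 1), so t ≡ 5·3 = 15 ≡ 15 (mod 17).
    Then x = 211 + 585·15 = 8986, valid modulo lcm(585, 17) = 9945: x ≡ 8986 (mod 9945).
Verify against each original: 8986 mod 9 = 4, 8986 mod 13 = 3, 8986 mod 5 = 1, 8986 mod 17 = 10.

x ≡ 8986 (mod 9945).


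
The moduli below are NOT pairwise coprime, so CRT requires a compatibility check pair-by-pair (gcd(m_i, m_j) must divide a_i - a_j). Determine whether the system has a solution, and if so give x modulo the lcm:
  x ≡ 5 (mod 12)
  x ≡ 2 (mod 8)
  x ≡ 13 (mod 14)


Moduli 12, 8, 14 are not pairwise coprime, so CRT works modulo lcm(m_i) when all pairwise compatibility conditions hold.
Pairwise compatibility: gcd(m_i, m_j) must divide a_i - a_j for every pair.
Merge one congruence at a time:
  Start: x ≡ 5 (mod 12).
  Combine with x ≡ 2 (mod 8): gcd(12, 8) = 4, and 2 - 5 = -3 is NOT divisible by 4.
    ⇒ system is inconsistent (no integer solution).

No solution (the system is inconsistent).


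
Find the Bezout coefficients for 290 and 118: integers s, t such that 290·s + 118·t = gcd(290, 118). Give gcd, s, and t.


Euclidean algorithm on (290, 118) — divide until remainder is 0:
  290 = 2 · 118 + 54
  118 = 2 · 54 + 10
  54 = 5 · 10 + 4
  10 = 2 · 4 + 2
  4 = 2 · 2 + 0
gcd(290, 118) = 2.
Track Bezout coefficients alongside the remainders: start with r₀ = 290 = a·1 + b·0 (s = 1, t = 0) and r₁ = 118 = a·0 + b·1 (s = 0, t = 1); each new remainder r_{k+1} = r_{k-1} − q_k·r_k inherits s_{k+1} = s_{k-1} − q_k·s_k, t_{k+1} = t_{k-1} − q_k·t_k, so r_k = a·s_k + b·t_k at every step:
  q = 2: r = 54, s = 1 − 2·0 = 1, t = 0 − 2·1 = -2  (check: 290·1 + 118·(-2) = 54)
  q = 2: r = 10, s = 0 − 2·1 = -2, t = 1 − 2·(-2) = 5  (check: 290·(-2) + 118·5 = 10)
  q = 5: r = 4, s = 1 − 5·(-2) = 11, t = -2 − 5·5 = -27  (check: 290·11 + 118·(-27) = 4)
  q = 2: r = 2, s = -2 − 2·11 = -24, t = 5 − 2·(-27) = 59  (check: 290·(-24) + 118·59 = 2)
The row with r = 2 (the gcd) gives the Bezout coefficients s = -24, t = 59.
Result: 290 · (-24) + 118 · (59) = 2.

gcd(290, 118) = 2; s = -24, t = 59 (check: 290·(-24) + 118·59 = 2).


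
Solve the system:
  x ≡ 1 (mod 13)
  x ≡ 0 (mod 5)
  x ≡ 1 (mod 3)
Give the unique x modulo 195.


Moduli 13, 5, 3 are pairwise coprime; by CRT there is a unique solution modulo M = 13 · 5 · 3 = 195.
Solve pairwise, accumulating the modulus:
  Start with x ≡ 1 (mod 13).
  Combine with x ≡ 0 (mod 5): since gcd(13, 5) = 1, we get a unique residue mod 65.
    Write x = 1 + 13·t and substitute into x ≡ 0 (mod 5): 13·t ≡ 0 − 1 = -1 (mod 5).
    Reduce coefficients mod 5: 3·t ≡ 4 (mod 5).
    The inverse of 3 mod 5 is 2 (since 3·2 = 6 = 1·5 + 1), so t ≡ 2·4 = 8 ≡ 3 (mod 5).
    Then x = 1 + 13·3 = 40, valid modulo lcm(13, 5) = 65: x ≡ 40 (mod 65).
  Combine with x ≡ 1 (mod 3): since gcd(65, 3) = 1, we get a unique residue mod 195.
    Write x = 40 + 65·t and substitute into x ≡ 1 (mod 3): 65·t ≡ 1 − 40 = -39 (mod 3).
    Reduce coefficients mod 3: 2·t ≡ 0 (mod 3).
    The inverse of 2 mod 3 is 2 (since 2·2 = 4 = 1·3 + 1), so t ≡ 2·0 = 0 ≡ 0 (mod 3).
    Then x = 40 + 65·0 = 40, valid modulo lcm(65, 3) = 195: x ≡ 40 (mod 195).
Verify: 40 mod 13 = 1 ✓, 40 mod 5 = 0 ✓, 40 mod 3 = 1 ✓.

x ≡ 40 (mod 195).


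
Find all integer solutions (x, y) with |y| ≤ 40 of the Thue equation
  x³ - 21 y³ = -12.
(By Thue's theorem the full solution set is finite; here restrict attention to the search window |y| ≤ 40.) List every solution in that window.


The equation is x³ - 21y³ = -12. For fixed y, x³ = 21·y³ − 12, so a solution requires the RHS to be a perfect cube.
Strategy: iterate y from -40 to 40, compute RHS = 21·y³ − 12, and check whether it is a (positive or negative) perfect cube.
Check small values of y:
  y = 0: RHS = -12 is not a perfect cube.
  y = 1: RHS = 9 is not a perfect cube.
  y = -1: RHS = -33 is not a perfect cube.
  y = 2: RHS = 156 is not a perfect cube.
  y = -2: RHS = -180 is not a perfect cube.
  y = 3: RHS = 555 is not a perfect cube.
  y = -3: RHS = -579 is not a perfect cube.
Continuing the search up to |y| = 40 finds no solutions either.
No (x, y) in the scanned range satisfies the equation.

No integer solutions with |y| ≤ 40.


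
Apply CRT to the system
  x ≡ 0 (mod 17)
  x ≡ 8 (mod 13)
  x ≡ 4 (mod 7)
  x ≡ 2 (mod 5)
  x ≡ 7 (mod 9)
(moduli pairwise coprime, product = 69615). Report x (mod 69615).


Product of moduli M = 17 · 13 · 7 · 5 · 9 = 69615.
Merge one congruence at a time:
  Start: x ≡ 0 (mod 17).
  Combine with x ≡ 8 (mod 13); new modulus lcm = 221.
    Write x = 0 + 17·t and substitute into x ≡ 8 (mod 13): 17·t ≡ 8 − 0 = 8 (mod 13).
    Reduce coefficients mod 13: 4·t ≡ 8 (mod 13).
    The inverse of 4 mod 13 is 10 (since 4·10 = 40 = 3·13 + 1), so t ≡ 10·8 = 80 ≡ 2 (mod 13).
    Then x = 0 + 17·2 = 34, valid modulo lcm(17, 13) = 221: x ≡ 34 (mod 221).
  Combine with x ≡ 4 (mod 7); new modulus lcm = 1547.
    Write x = 34 + 221·t and substitute into x ≡ 4 (mod 7): 221·t ≡ 4 − 34 = -30 (mod 7).
    Reduce coefficients mod 7: 4·t ≡ 5 (mod 7).
    The inverse of 4 mod 7 is 2 (since 4·2 = 8 = 1·7 + 1), so t ≡ 2·5 = 10 ≡ 3 (mod 7).
    Then x = 34 + 221·3 = 697, valid modulo lcm(221, 7) = 1547: x ≡ 697 (mod 1547).
  Combine with x ≡ 2 (mod 5); new modulus lcm = 7735.
    Write x = 697 + 1547·t and substitute into x ≡ 2 (mod 5): 1547·t ≡ 2 − 697 = -695 (mod 5).
    Reduce coefficients mod 5: 2·t ≡ 0 (mod 5).
    The inverse of 2 mod 5 is 3 (since 2·3 = 6 = 1·5 + 1), so t ≡ 3·0 = 0 ≡ 0 (mod 5).
    Then x = 697 + 1547·0 = 697, valid modulo lcm(1547, 5) = 7735: x ≡ 697 (mod 7735).
  Combine with x ≡ 7 (mod 9); new modulus lcm = 69615.
    Write x = 697 + 7735·t and substitute into x ≡ 7 (mod 9): 7735·t ≡ 7 − 697 = -690 (mod 9).
    Reduce coefficients mod 9: 4·t ≡ 3 (mod 9).
    The inverse of 4 mod 9 is 7 (since 4·7 = 28 = 3·9 + 1), so t ≡ 7·3 = 21 ≡ 3 (mod 9).
    Then x = 697 + 7735·3 = 23902, valid modulo lcm(7735, 9) = 69615: x ≡ 23902 (mod 69615).
Verify against each original: 23902 mod 17 = 0, 23902 mod 13 = 8, 23902 mod 7 = 4, 23902 mod 5 = 2, 23902 mod 9 = 7.

x ≡ 23902 (mod 69615).


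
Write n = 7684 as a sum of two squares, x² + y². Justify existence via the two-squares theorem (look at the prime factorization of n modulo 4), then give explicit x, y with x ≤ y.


Step 1: Factor n = 7684 = 2^2 · 17 · 113.
Step 2: Check the mod-4 condition on each prime factor: 2 = 2 (special); 17 ≡ 1 (mod 4), exponent 1; 113 ≡ 1 (mod 4), exponent 1.
All primes ≡ 3 (mod 4) appear to even exponent (or don't appear), so by the two-squares theorem n IS expressible as a sum of two squares.
Step 3: Build a representation. Group n = k² · m with k = 2 and m = 17 · 113 = 1921 (a product of primes ≡ 1 (mod 4)); a representation of m scales to one of n via (k·x)² + (k·y)² = k²(x² + y²). Each prime p ≡ 1 (mod 4) is itself a sum of two squares; find a² by testing p − a² for a perfect square:
  17: 17 − 1² = 16 = 4² ⇒ 17 = 1² + 4².
  113: 113 − 1² = 112, 113 − 2² = 109, 113 − 3² = 104, 113 − 4² = 97, 113 − 5² = 88, 113 − 6² = 77, 113 − 7² = 64 = 8² ⇒ 113 = 7² + 8².
  Combine using the Brahmagupta–Fibonacci identity (a² + b²)(c² + d²) = (ac − bd)² + (ad + bc)² = (ac + bd)² + (ad − bc)²:
  17 · 113 = 1921: from (1² + 4²)(7² + 8²), take (1·7 − 4·8, 1·8 + 4·7) = (7 − 32, 8 + 28) = (-25, 36); dropping signs (only squares matter) gives (25, 36); check 25² + 36² = 625 + 1296 = 1921 ✓.
  Scale by k = 2: (2·25, 2·36) = (50, 72).
Step 4: Order so x ≤ y and verify: 50² + 72² = 2500 + 5184 = 7684 = n. ✓

n = 7684 = 50² + 72² (one valid representation with x ≤ y).


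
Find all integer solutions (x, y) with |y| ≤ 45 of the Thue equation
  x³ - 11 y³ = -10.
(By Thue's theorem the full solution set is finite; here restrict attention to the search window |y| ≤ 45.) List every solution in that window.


The equation is x³ - 11y³ = -10. For fixed y, x³ = 11·y³ − 10, so a solution requires the RHS to be a perfect cube.
Strategy: iterate y from -45 to 45, compute RHS = 11·y³ − 10, and check whether it is a (positive or negative) perfect cube.
Check small values of y:
  y = 0: RHS = -10 is not a perfect cube.
  y = 1: RHS = 1 = (1)³ ⇒ x = 1 works.
  y = -1: RHS = -21 is not a perfect cube.
  y = 2: RHS = 78 is not a perfect cube.
  y = -2: RHS = -98 is not a perfect cube.
  y = 3: RHS = 287 is not a perfect cube.
  y = -3: RHS = -307 is not a perfect cube.
Continuing the search up to |y| = 45 finds no further solutions beyond those listed.
Collected solutions: (1, 1).

Solutions (with |y| ≤ 45): (1, 1).


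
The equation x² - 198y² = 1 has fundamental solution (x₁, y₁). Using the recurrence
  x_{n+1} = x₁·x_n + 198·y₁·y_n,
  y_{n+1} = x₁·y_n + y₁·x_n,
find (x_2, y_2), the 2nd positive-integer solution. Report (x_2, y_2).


Step 1: Find the fundamental solution (x₁, y₁) of x² - 198y² = 1.
  Expand √198 as a continued fraction. a₀ = ⌊√198⌋ = 14; iterate m_{k+1} = d_k·a_k − m_k, d_{k+1} = (198 − m_{k+1}²)/d_k, a_{k+1} = ⌊(a₀ + m_{k+1})/d_{k+1}⌋ (starting m₀ = 0, d₀ = 1), with convergents p_k = a_k·p_{k-1} + p_{k-2}, q_k = a_k·q_{k-1} + q_{k-2} (p₋₁ = 1, q₋₁ = 0):
  k = 0: a₀ = 14; p₀/q₀ = 14/1; p₀² − 198·q₀² = 196 − 198 = -2.
  k = 1: m = 14, d = 2, a = ⌊(14 + 14)/2⌋ = 14; p/q = (14·14 + 1)/(14·1 + 0) = 197/14; p² − 198·q² = 38809 − 38808 = 1.
  The first convergent with p² − 198·q² = 1 gives the fundamental solution (x₁, y₁) = (197, 14).
Step 2: Apply the recurrence (x_{n+1}, y_{n+1}) = (x₁x_n + 198y₁y_n, x₁y_n + y₁x_n) repeatedly.
  From (x_1, y_1) = (197, 14): x_2 = 197·197 + 198·14·14 = 77617; y_2 = 197·14 + 14·197 = 5516.
Step 3: Verify x_2² - 198·y_2² = 6024398689 - 6024398688 = 1 (should be 1). ✓

(x_1, y_1) = (197, 14); (x_2, y_2) = (77617, 5516).


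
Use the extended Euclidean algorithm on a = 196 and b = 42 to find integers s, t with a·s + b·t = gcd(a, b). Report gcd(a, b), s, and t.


Euclidean algorithm on (196, 42) — divide until remainder is 0:
  196 = 4 · 42 + 28
  42 = 1 · 28 + 14
  28 = 2 · 14 + 0
gcd(196, 42) = 14.
Track Bezout coefficients alongside the remainders: start with r₀ = 196 = a·1 + b·0 (s = 1, t = 0) and r₁ = 42 = a·0 + b·1 (s = 0, t = 1); each new remainder r_{k+1} = r_{k-1} − q_k·r_k inherits s_{k+1} = s_{k-1} − q_k·s_k, t_{k+1} = t_{k-1} − q_k·t_k, so r_k = a·s_k + b·t_k at every step:
  q = 4: r = 28, s = 1 − 4·0 = 1, t = 0 − 4·1 = -4  (check: 196·1 + 42·(-4) = 28)
  q = 1: r = 14, s = 0 − 1·1 = -1, t = 1 − 1·(-4) = 5  (check: 196·(-1) + 42·5 = 14)
The row with r = 14 (the gcd) gives the Bezout coefficients s = -1, t = 5.
Result: 196 · (-1) + 42 · (5) = 14.

gcd(196, 42) = 14; s = -1, t = 5 (check: 196·(-1) + 42·5 = 14).


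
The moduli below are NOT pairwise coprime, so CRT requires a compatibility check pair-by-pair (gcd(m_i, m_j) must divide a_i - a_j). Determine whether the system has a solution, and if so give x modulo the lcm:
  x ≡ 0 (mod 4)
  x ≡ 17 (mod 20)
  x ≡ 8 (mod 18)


Moduli 4, 20, 18 are not pairwise coprime, so CRT works modulo lcm(m_i) when all pairwise compatibility conditions hold.
Pairwise compatibility: gcd(m_i, m_j) must divide a_i - a_j for every pair.
Merge one congruence at a time:
  Start: x ≡ 0 (mod 4).
  Combine with x ≡ 17 (mod 20): gcd(4, 20) = 4, and 17 - 0 = 17 is NOT divisible by 4.
    ⇒ system is inconsistent (no integer solution).

No solution (the system is inconsistent).


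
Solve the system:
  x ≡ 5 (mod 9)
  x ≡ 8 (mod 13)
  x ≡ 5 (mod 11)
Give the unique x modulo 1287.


Moduli 9, 13, 11 are pairwise coprime; by CRT there is a unique solution modulo M = 9 · 13 · 11 = 1287.
Solve pairwise, accumulating the modulus:
  Start with x ≡ 5 (mod 9).
  Combine with x ≡ 8 (mod 13): since gcd(9, 13) = 1, we get a unique residue mod 117.
    Write x = 5 + 9·t and substitute into x ≡ 8 (mod 13): 9·t ≡ 8 − 5 = 3 (mod 13).
    The inverse of 9 mod 13 is 3 (since 9·3 = 27 = 2·13 + 1), so t ≡ 3·3 = 9 ≡ 9 (mod 13).
    Then x = 5 + 9·9 = 86, valid modulo lcm(9, 13) = 117: x ≡ 86 (mod 117).
  Combine with x ≡ 5 (mod 11): since gcd(117, 11) = 1, we get a unique residue mod 1287.
    Write x = 86 + 117·t and substitute into x ≡ 5 (mod 11): 117·t ≡ 5 − 86 = -81 (mod 11).
    Reduce coefficients mod 11: 7·t ≡ 7 (mod 11).
    The inverse of 7 mod 11 is 8 (since 7·8 = 56 = 5·11 + 1), so t ≡ 8·7 = 56 ≡ 1 (mod 11).
    Then x = 86 + 117·1 = 203, valid modulo lcm(117, 11) = 1287: x ≡ 203 (mod 1287).
Verify: 203 mod 9 = 5 ✓, 203 mod 13 = 8 ✓, 203 mod 11 = 5 ✓.

x ≡ 203 (mod 1287).


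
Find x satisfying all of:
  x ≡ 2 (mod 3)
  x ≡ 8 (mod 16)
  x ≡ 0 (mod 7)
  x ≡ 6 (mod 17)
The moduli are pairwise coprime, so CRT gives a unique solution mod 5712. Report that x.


Product of moduli M = 3 · 16 · 7 · 17 = 5712.
Merge one congruence at a time:
  Start: x ≡ 2 (mod 3).
  Combine with x ≡ 8 (mod 16); new modulus lcm = 48.
    Write x = 2 + 3·t and substitute into x ≡ 8 (mod 16): 3·t ≡ 8 − 2 = 6 (mod 16).
    The inverse of 3 mod 16 is 11 (since 3·11 = 33 = 2·16 + 1), so t ≡ 11·6 = 66 ≡ 2 (mod 16).
    Then x = 2 + 3·2 = 8, valid modulo lcm(3, 16) = 48: x ≡ 8 (mod 48).
  Combine with x ≡ 0 (mod 7); new modulus lcm = 336.
    Write x = 8 + 48·t and substitute into x ≡ 0 (mod 7): 48·t ≡ 0 − 8 = -8 (mod 7).
    Reduce coefficients mod 7: 6·t ≡ 6 (mod 7).
    The inverse of 6 mod 7 is 6 (since 6·6 = 36 = 5·7 + 1), so t ≡ 6·6 = 36 ≡ 1 (mod 7).
    Then x = 8 + 48·1 = 56, valid modulo lcm(48, 7) = 336: x ≡ 56 (mod 336).
  Combine with x ≡ 6 (mod 17); new modulus lcm = 5712.
    Write x = 56 + 336·t and substitute into x ≡ 6 (mod 17): 336·t ≡ 6 − 56 = -50 (mod 17).
    Reduce coefficients mod 17: 13·t ≡ 1 (mod 17).
    The inverse of 13 mod 17 is 4 (since 13·4 = 52 = 3·17 + 1), so t ≡ 4·1 = 4 ≡ 4 (mod 17).
    Then x = 56 + 336·4 = 1400, valid modulo lcm(336, 17) = 5712: x ≡ 1400 (mod 5712).
Verify against each original: 1400 mod 3 = 2, 1400 mod 16 = 8, 1400 mod 7 = 0, 1400 mod 17 = 6.

x ≡ 1400 (mod 5712).


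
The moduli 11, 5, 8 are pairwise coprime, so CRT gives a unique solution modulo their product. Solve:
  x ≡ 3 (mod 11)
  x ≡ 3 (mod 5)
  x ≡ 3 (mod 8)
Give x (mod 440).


Moduli 11, 5, 8 are pairwise coprime; by CRT there is a unique solution modulo M = 11 · 5 · 8 = 440.
Solve pairwise, accumulating the modulus:
  Start with x ≡ 3 (mod 11).
  Combine with x ≡ 3 (mod 5): since gcd(11, 5) = 1, we get a unique residue mod 55.
    Write x = 3 + 11·t and substitute into x ≡ 3 (mod 5): 11·t ≡ 3 − 3 = 0 (mod 5).
    Reduce coefficients mod 5: 1·t ≡ 0 (mod 5).
    So t ≡ 0 (mod 5).
    Then x = 3 + 11·0 = 3, valid modulo lcm(11, 5) = 55: x ≡ 3 (mod 55).
  Combine with x ≡ 3 (mod 8): since gcd(55, 8) = 1, we get a unique residue mod 440.
    Write x = 3 + 55·t and substitute into x ≡ 3 (mod 8): 55·t ≡ 3 − 3 = 0 (mod 8).
    Reduce coefficients mod 8: 7·t ≡ 0 (mod 8).
    The inverse of 7 mod 8 is 7 (since 7·7 = 49 = 6·8 + 1), so t ≡ 7·0 = 0 ≡ 0 (mod 8).
    Then x = 3 + 55·0 = 3, valid modulo lcm(55, 8) = 440: x ≡ 3 (mod 440).
Verify: 3 mod 11 = 3 ✓, 3 mod 5 = 3 ✓, 3 mod 8 = 3 ✓.

x ≡ 3 (mod 440).


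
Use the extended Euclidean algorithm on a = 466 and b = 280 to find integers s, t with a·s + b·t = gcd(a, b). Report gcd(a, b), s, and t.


Euclidean algorithm on (466, 280) — divide until remainder is 0:
  466 = 1 · 280 + 186
  280 = 1 · 186 + 94
  186 = 1 · 94 + 92
  94 = 1 · 92 + 2
  92 = 46 · 2 + 0
gcd(466, 280) = 2.
Track Bezout coefficients alongside the remainders: start with r₀ = 466 = a·1 + b·0 (s = 1, t = 0) and r₁ = 280 = a·0 + b·1 (s = 0, t = 1); each new remainder r_{k+1} = r_{k-1} − q_k·r_k inherits s_{k+1} = s_{k-1} − q_k·s_k, t_{k+1} = t_{k-1} − q_k·t_k, so r_k = a·s_k + b·t_k at every step:
  q = 1: r = 186, s = 1 − 1·0 = 1, t = 0 − 1·1 = -1  (check: 466·1 + 280·(-1) = 186)
  q = 1: r = 94, s = 0 − 1·1 = -1, t = 1 − 1·(-1) = 2  (check: 466·(-1) + 280·2 = 94)
  q = 1: r = 92, s = 1 − 1·(-1) = 2, t = -1 − 1·2 = -3  (check: 466·2 + 280·(-3) = 92)
  q = 1: r = 2, s = -1 − 1·2 = -3, t = 2 − 1·(-3) = 5  (check: 466·(-3) + 280·5 = 2)
The row with r = 2 (the gcd) gives the Bezout coefficients s = -3, t = 5.
Result: 466 · (-3) + 280 · (5) = 2.

gcd(466, 280) = 2; s = -3, t = 5 (check: 466·(-3) + 280·5 = 2).


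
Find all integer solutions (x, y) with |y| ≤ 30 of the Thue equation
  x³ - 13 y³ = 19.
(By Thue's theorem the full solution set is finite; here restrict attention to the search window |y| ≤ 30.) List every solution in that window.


The equation is x³ - 13y³ = 19. For fixed y, x³ = 13·y³ + 19, so a solution requires the RHS to be a perfect cube.
Strategy: iterate y from -30 to 30, compute RHS = 13·y³ + 19, and check whether it is a (positive or negative) perfect cube.
Check small values of y:
  y = 0: RHS = 19 is not a perfect cube.
  y = 1: RHS = 32 is not a perfect cube.
  y = -1: RHS = 6 is not a perfect cube.
  y = 2: RHS = 123 is not a perfect cube.
  y = -2: RHS = -85 is not a perfect cube.
  y = 3: RHS = 370 is not a perfect cube.
  y = -3: RHS = -332 is not a perfect cube.
Continuing the search up to |y| = 30 finds no solutions either.
No (x, y) in the scanned range satisfies the equation.

No integer solutions with |y| ≤ 30.


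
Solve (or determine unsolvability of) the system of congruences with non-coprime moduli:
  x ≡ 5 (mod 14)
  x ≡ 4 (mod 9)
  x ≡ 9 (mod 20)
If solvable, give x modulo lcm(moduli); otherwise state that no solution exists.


Moduli 14, 9, 20 are not pairwise coprime, so CRT works modulo lcm(m_i) when all pairwise compatibility conditions hold.
Pairwise compatibility: gcd(m_i, m_j) must divide a_i - a_j for every pair.
Merge one congruence at a time:
  Start: x ≡ 5 (mod 14).
  Combine with x ≡ 4 (mod 9): gcd(14, 9) = 1; 4 - 5 = -1, which IS divisible by 1, so compatible.
    Write x = 5 + 14·t and substitute into x ≡ 4 (mod 9): 14·t ≡ 4 − 5 = -1 (mod 9).
    Reduce coefficients mod 9: 5·t ≡ 8 (mod 9).
    The inverse of 5 mod 9 is 2 (since 5·2 = 10 = 1·9 + 1), so t ≡ 2·8 = 16 ≡ 7 (mod 9).
    Then x = 5 + 14·7 = 103, valid modulo lcm(14, 9) = 126: x ≡ 103 (mod 126).
  Combine with x ≡ 9 (mod 20): gcd(126, 20) = 2; 9 - 103 = -94, which IS divisible by 2, so compatible.
    Write x = 103 + 126·t and substitute into x ≡ 9 (mod 20): 126·t ≡ 9 − 103 = -94 (mod 20).
    Divide the congruence (and modulus) by g = 2: 63·t ≡ -47 (mod 10).
    Reduce coefficients mod 10: 3·t ≡ 3 (mod 10).
    The inverse of 3 mod 10 is 7 (since 3·7 = 21 = 2·10 + 1), so t ≡ 7·3 = 21 ≡ 1 (mod 10).
    Then x = 103 + 126·1 = 229, valid modulo lcm(126, 20) = 1260: x ≡ 229 (mod 1260).
Verify: 229 mod 14 = 5, 229 mod 9 = 4, 229 mod 20 = 9.

x ≡ 229 (mod 1260).


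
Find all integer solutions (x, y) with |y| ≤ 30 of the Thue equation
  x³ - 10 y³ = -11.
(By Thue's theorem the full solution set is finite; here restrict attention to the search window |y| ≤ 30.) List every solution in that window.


The equation is x³ - 10y³ = -11. For fixed y, x³ = 10·y³ − 11, so a solution requires the RHS to be a perfect cube.
Strategy: iterate y from -30 to 30, compute RHS = 10·y³ − 11, and check whether it is a (positive or negative) perfect cube.
Check small values of y:
  y = 0: RHS = -11 is not a perfect cube.
  y = 1: RHS = -1 = (-1)³ ⇒ x = -1 works.
  y = -1: RHS = -21 is not a perfect cube.
  y = 2: RHS = 69 is not a perfect cube.
  y = -2: RHS = -91 is not a perfect cube.
  y = 3: RHS = 259 is not a perfect cube.
  y = -3: RHS = -281 is not a perfect cube.
Continuing the search up to |y| = 30 finds no further solutions beyond those listed.
Collected solutions: (-1, 1).

Solutions (with |y| ≤ 30): (-1, 1).


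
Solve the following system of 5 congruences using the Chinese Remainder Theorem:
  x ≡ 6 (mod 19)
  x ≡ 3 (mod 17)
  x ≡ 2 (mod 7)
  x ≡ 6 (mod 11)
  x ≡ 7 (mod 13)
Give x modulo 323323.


Product of moduli M = 19 · 17 · 7 · 11 · 13 = 323323.
Merge one congruence at a time:
  Start: x ≡ 6 (mod 19).
  Combine with x ≡ 3 (mod 17); new modulus lcm = 323.
    Write x = 6 + 19·t and substitute into x ≡ 3 (mod 17): 19·t ≡ 3 − 6 = -3 (mod 17).
    Reduce coefficients mod 17: 2·t ≡ 14 (mod 17).
    The inverse of 2 mod 17 is 9 (since 2·9 = 18 = 1·17 + 1), so t ≡ 9·14 = 126 ≡ 7 (mod 17).
    Then x = 6 + 19·7 = 139, valid modulo lcm(19, 17) = 323: x ≡ 139 (mod 323).
  Combine with x ≡ 2 (mod 7); new modulus lcm = 2261.
    Write x = 139 + 323·t and substitute into x ≡ 2 (mod 7): 323·t ≡ 2 − 139 = -137 (mod 7).
    Reduce coefficients mod 7: 1·t ≡ 3 (mod 7).
    So t ≡ 3 (mod 7).
    Then x = 139 + 323·3 = 1108, valid modulo lcm(323, 7) = 2261: x ≡ 1108 (mod 2261).
  Combine with x ≡ 6 (mod 11); new modulus lcm = 24871.
    Write x = 1108 + 2261·t and substitute into x ≡ 6 (mod 11): 2261·t ≡ 6 − 1108 = -1102 (mod 11).
    Reduce coefficients mod 11: 6·t ≡ 9 (mod 11).
    The inverse of 6 mod 11 is 2 (since 6·2 = 12 = 1·11 + 1), so t ≡ 2·9 = 18 ≡ 7 (mod 11).
    Then x = 1108 + 2261·7 = 16935, valid modulo lcm(2261, 11) = 24871: x ≡ 16935 (mod 24871).
  Combine with x ≡ 7 (mod 13); new modulus lcm = 323323.
    Write x = 16935 + 24871·t and substitute into x ≡ 7 (mod 13): 24871·t ≡ 7 − 16935 = -16928 (mod 13).
    Reduce coefficients mod 13: 2·t ≡ 11 (mod 13).
    The inverse of 2 mod 13 is 7 (since 2·7 = 14 = 1·13 + 1), so t ≡ 7·11 = 77 ≡ 12 (mod 13).
    Then x = 16935 + 24871·12 = 315387, valid modulo lcm(24871, 13) = 323323: x ≡ 315387 (mod 323323).
Verify against each original: 315387 mod 19 = 6, 315387 mod 17 = 3, 315387 mod 7 = 2, 315387 mod 11 = 6, 315387 mod 13 = 7.

x ≡ 315387 (mod 323323).


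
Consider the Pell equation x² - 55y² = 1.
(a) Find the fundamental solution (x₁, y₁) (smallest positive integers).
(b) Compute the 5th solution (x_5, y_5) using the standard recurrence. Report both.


Step 1: Find the fundamental solution (x₁, y₁) of x² - 55y² = 1.
  Expand √55 as a continued fraction. a₀ = ⌊√55⌋ = 7; iterate m_{k+1} = d_k·a_k − m_k, d_{k+1} = (55 − m_{k+1}²)/d_k, a_{k+1} = ⌊(a₀ + m_{k+1})/d_{k+1}⌋ (starting m₀ = 0, d₀ = 1), with convergents p_k = a_k·p_{k-1} + p_{k-2}, q_k = a_k·q_{k-1} + q_{k-2} (p₋₁ = 1, q₋₁ = 0):
  k = 0: a₀ = 7; p₀/q₀ = 7/1; p₀² − 55·q₀² = 49 − 55 = -6.
  k = 1: m = 7, d = 6, a = ⌊(7 + 7)/6⌋ = 2; p/q = (2·7 + 1)/(2·1 + 0) = 15/2; p² − 55·q² = 225 − 220 = 5.
  k = 2: m = 5, d = 5, a = ⌊(7 + 5)/5⌋ = 2; p/q = (2·15 + 7)/(2·2 + 1) = 37/5; p² − 55·q² = 1369 − 1375 = -6.
  k = 3: m = 5, d = 6, a = ⌊(7 + 5)/6⌋ = 2; p/q = (2·37 + 15)/(2·5 + 2) = 89/12; p² − 55·q² = 7921 − 7920 = 1.
  The first convergent with p² − 55·q² = 1 gives the fundamental solution (x₁, y₁) = (89, 12).
Step 2: Apply the recurrence (x_{n+1}, y_{n+1}) = (x₁x_n + 55y₁y_n, x₁y_n + y₁x_n) repeatedly.
  From (x_1, y_1) = (89, 12): x_2 = 89·89 + 55·12·12 = 15841; y_2 = 89·12 + 12·89 = 2136.
  From (x_2, y_2) = (15841, 2136): x_3 = 89·15841 + 55·12·2136 = 2819609; y_3 = 89·2136 + 12·15841 = 380196.
  From (x_3, y_3) = (2819609, 380196): x_4 = 89·2819609 + 55·12·380196 = 501874561; y_4 = 89·380196 + 12·2819609 = 67672752.
  From (x_4, y_4) = (501874561, 67672752): x_5 = 89·501874561 + 55·12·67672752 = 89330852249; y_5 = 89·67672752 + 12·501874561 = 12045369660.
Step 3: Verify x_5² - 55·y_5² = 7980001163532668358001 - 7980001163532668358000 = 1 (should be 1). ✓

(x_1, y_1) = (89, 12); (x_5, y_5) = (89330852249, 12045369660).


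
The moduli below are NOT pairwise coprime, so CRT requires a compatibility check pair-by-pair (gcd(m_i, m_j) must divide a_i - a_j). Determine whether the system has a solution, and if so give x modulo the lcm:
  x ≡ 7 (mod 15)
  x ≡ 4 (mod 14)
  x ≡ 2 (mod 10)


Moduli 15, 14, 10 are not pairwise coprime, so CRT works modulo lcm(m_i) when all pairwise compatibility conditions hold.
Pairwise compatibility: gcd(m_i, m_j) must divide a_i - a_j for every pair.
Merge one congruence at a time:
  Start: x ≡ 7 (mod 15).
  Combine with x ≡ 4 (mod 14): gcd(15, 14) = 1; 4 - 7 = -3, which IS divisible by 1, so compatible.
    Write x = 7 + 15·t and substitute into x ≡ 4 (mod 14): 15·t ≡ 4 − 7 = -3 (mod 14).
    Reduce coefficients mod 14: 1·t ≡ 11 (mod 14).
    So t ≡ 11 (mod 14).
    Then x = 7 + 15·11 = 172, valid modulo lcm(15, 14) = 210: x ≡ 172 (mod 210).
  Combine with x ≡ 2 (mod 10): gcd(210, 10) = 10; 2 - 172 = -170, which IS divisible by 10, so compatible.
    Write x = 172 + 210·t and substitute into x ≡ 2 (mod 10): 210·t ≡ 2 − 172 = -170 (mod 10).
    Divide the congruence (and modulus) by g = 10: 21·t ≡ -17 (mod 1).
    Modulo 1 every t works; take t = 0.
    Then x = 172 + 210·0 = 172, valid modulo lcm(210, 10) = 210: x ≡ 172 (mod 210).
Verify: 172 mod 15 = 7, 172 mod 14 = 4, 172 mod 10 = 2.

x ≡ 172 (mod 210).


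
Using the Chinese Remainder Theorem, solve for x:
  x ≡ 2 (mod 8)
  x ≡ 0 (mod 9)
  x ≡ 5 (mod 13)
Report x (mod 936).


Moduli 8, 9, 13 are pairwise coprime; by CRT there is a unique solution modulo M = 8 · 9 · 13 = 936.
Solve pairwise, accumulating the modulus:
  Start with x ≡ 2 (mod 8).
  Combine with x ≡ 0 (mod 9): since gcd(8, 9) = 1, we get a unique residue mod 72.
    Write x = 2 + 8·t and substitute into x ≡ 0 (mod 9): 8·t ≡ 0 − 2 = -2 (mod 9).
    Reduce coefficients mod 9: 8·t ≡ 7 (mod 9).
    The inverse of 8 mod 9 is 8 (since 8·8 = 64 = 7·9 + 1), so t ≡ 8·7 = 56 ≡ 2 (mod 9).
    Then x = 2 + 8·2 = 18, valid modulo lcm(8, 9) = 72: x ≡ 18 (mod 72).
  Combine with x ≡ 5 (mod 13): since gcd(72, 13) = 1, we get a unique residue mod 936.
    Write x = 18 + 72·t and substitute into x ≡ 5 (mod 13): 72·t ≡ 5 − 18 = -13 (mod 13).
    Reduce coefficients mod 13: 7·t ≡ 0 (mod 13).
    The inverse of 7 mod 13 is 2 (since 7·2 = 14 = 1·13 + 1), so t ≡ 2·0 = 0 ≡ 0 (mod 13).
    Then x = 18 + 72·0 = 18, valid modulo lcm(72, 13) = 936: x ≡ 18 (mod 936).
Verify: 18 mod 8 = 2 ✓, 18 mod 9 = 0 ✓, 18 mod 13 = 5 ✓.

x ≡ 18 (mod 936).


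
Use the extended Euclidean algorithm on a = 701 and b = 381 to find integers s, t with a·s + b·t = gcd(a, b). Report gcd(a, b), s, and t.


Euclidean algorithm on (701, 381) — divide until remainder is 0:
  701 = 1 · 381 + 320
  381 = 1 · 320 + 61
  320 = 5 · 61 + 15
  61 = 4 · 15 + 1
  15 = 15 · 1 + 0
gcd(701, 381) = 1.
Track Bezout coefficients alongside the remainders: start with r₀ = 701 = a·1 + b·0 (s = 1, t = 0) and r₁ = 381 = a·0 + b·1 (s = 0, t = 1); each new remainder r_{k+1} = r_{k-1} − q_k·r_k inherits s_{k+1} = s_{k-1} − q_k·s_k, t_{k+1} = t_{k-1} − q_k·t_k, so r_k = a·s_k + b·t_k at every step:
  q = 1: r = 320, s = 1 − 1·0 = 1, t = 0 − 1·1 = -1  (check: 701·1 + 381·(-1) = 320)
  q = 1: r = 61, s = 0 − 1·1 = -1, t = 1 − 1·(-1) = 2  (check: 701·(-1) + 381·2 = 61)
  q = 5: r = 15, s = 1 − 5·(-1) = 6, t = -1 − 5·2 = -11  (check: 701·6 + 381·(-11) = 15)
  q = 4: r = 1, s = -1 − 4·6 = -25, t = 2 − 4·(-11) = 46  (check: 701·(-25) + 381·46 = 1)
The row with r = 1 (the gcd) gives the Bezout coefficients s = -25, t = 46.
Result: 701 · (-25) + 381 · (46) = 1.

gcd(701, 381) = 1; s = -25, t = 46 (check: 701·(-25) + 381·46 = 1).
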